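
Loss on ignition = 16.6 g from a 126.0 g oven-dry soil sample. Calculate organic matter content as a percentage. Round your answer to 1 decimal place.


Step 1: OM% = 100 * LOI / sample mass
Step 2: OM = 100 * 16.6 / 126.0
Step 3: OM = 13.2%

13.2


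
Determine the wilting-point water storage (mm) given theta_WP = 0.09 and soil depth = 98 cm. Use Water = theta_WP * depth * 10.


Step 1: Water (mm) = theta_WP * depth * 10
Step 2: Water = 0.09 * 98 * 10
Step 3: Water = 88.2 mm

88.2


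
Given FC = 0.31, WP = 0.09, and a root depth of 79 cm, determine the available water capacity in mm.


Step 1: Available water = (FC - WP) * depth * 10
Step 2: AW = (0.31 - 0.09) * 79 * 10
Step 3: AW = 0.22 * 79 * 10
Step 4: AW = 173.8 mm

173.8


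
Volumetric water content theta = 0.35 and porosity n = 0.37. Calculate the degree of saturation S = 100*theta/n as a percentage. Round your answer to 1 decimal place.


Step 1: S = 100 * theta_v / n
Step 2: S = 100 * 0.35 / 0.37
Step 3: S = 94.6%

94.6


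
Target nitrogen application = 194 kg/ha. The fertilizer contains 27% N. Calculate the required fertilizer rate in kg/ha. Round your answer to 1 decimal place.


Step 1: Fertilizer rate = target N / (N content / 100)
Step 2: Rate = 194 / (27 / 100)
Step 3: Rate = 194 / 0.27
Step 4: Rate = 718.5 kg/ha

718.5


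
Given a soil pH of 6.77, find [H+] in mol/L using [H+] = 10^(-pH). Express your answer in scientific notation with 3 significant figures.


Step 1: [H+] = 10^(-pH)
Step 2: [H+] = 10^(-6.77)
Step 3: [H+] = 1.70e-07 mol/L

1.70e-07


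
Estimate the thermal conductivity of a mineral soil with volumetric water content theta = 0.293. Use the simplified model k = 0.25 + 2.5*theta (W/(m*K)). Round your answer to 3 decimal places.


Step 1: k = 0.25 + 2.5 * theta
Step 2: k = 0.25 + 2.5 * 0.293
Step 3: k = 0.25 + 0.733
Step 4: k = 0.983 W/(m*K)

0.983


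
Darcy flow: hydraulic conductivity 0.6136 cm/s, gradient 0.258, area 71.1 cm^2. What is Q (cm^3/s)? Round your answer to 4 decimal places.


Step 1: Apply Darcy's law: Q = K * i * A
Step 2: Q = 0.6136 * 0.258 * 71.1
Step 3: Q = 11.2558 cm^3/s

11.2558


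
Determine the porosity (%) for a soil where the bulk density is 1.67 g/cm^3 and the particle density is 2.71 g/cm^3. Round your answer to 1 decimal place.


Step 1: Formula: n = 100 * (1 - BD / PD)
Step 2: n = 100 * (1 - 1.67 / 2.71)
Step 3: n = 100 * (1 - 0.61624)
Step 4: n = 38.4%

38.4


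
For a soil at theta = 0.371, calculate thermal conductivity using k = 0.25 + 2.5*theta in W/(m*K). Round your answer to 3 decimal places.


Step 1: k = 0.25 + 2.5 * theta
Step 2: k = 0.25 + 2.5 * 0.371
Step 3: k = 0.25 + 0.928
Step 4: k = 1.178 W/(m*K)

1.178


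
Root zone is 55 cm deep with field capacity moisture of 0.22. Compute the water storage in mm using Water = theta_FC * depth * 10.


Step 1: Water (mm) = theta_FC * depth (cm) * 10
Step 2: Water = 0.22 * 55 * 10
Step 3: Water = 121.0 mm

121.0


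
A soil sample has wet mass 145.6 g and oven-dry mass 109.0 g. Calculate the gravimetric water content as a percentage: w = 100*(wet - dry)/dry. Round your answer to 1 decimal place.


Step 1: Water mass = wet - dry = 145.6 - 109.0 = 36.6 g
Step 2: w = 100 * water mass / dry mass
Step 3: w = 100 * 36.6 / 109.0 = 33.6%

33.6


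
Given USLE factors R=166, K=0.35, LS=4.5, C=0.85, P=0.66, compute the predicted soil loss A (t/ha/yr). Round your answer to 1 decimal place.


Step 1: A = R * K * LS * C * P
Step 2: R * K = 166 * 0.35 = 58.1
Step 3: (R*K) * LS = 58.1 * 4.5 = 261.45
Step 4: * C * P = 261.45 * 0.85 * 0.66 = 146.7
Step 5: A = 146.7 t/(ha*yr)

146.7


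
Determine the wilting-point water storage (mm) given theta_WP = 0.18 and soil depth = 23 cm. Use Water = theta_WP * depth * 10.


Step 1: Water (mm) = theta_WP * depth * 10
Step 2: Water = 0.18 * 23 * 10
Step 3: Water = 41.4 mm

41.4


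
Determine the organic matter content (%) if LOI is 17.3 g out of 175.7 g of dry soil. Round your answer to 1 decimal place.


Step 1: OM% = 100 * LOI / sample mass
Step 2: OM = 100 * 17.3 / 175.7
Step 3: OM = 9.8%

9.8


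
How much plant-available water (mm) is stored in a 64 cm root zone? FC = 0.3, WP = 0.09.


Step 1: Available water = (FC - WP) * depth * 10
Step 2: AW = (0.3 - 0.09) * 64 * 10
Step 3: AW = 0.21 * 64 * 10
Step 4: AW = 134.4 mm

134.4


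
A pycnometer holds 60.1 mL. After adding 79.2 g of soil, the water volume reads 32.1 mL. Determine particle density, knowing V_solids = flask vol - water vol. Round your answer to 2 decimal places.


Step 1: Volume of solids = flask volume - water volume with soil
Step 2: V_solids = 60.1 - 32.1 = 28.0 mL
Step 3: Particle density = mass / V_solids = 79.2 / 28.0 = 2.83 g/cm^3

2.83


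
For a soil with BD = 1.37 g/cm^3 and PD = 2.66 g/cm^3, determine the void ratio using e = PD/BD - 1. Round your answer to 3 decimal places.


Step 1: e = PD / BD - 1
Step 2: e = 2.66 / 1.37 - 1
Step 3: e = 1.94161 - 1
Step 4: e = 0.942

0.942


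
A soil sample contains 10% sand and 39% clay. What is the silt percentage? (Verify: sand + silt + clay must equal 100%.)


Step 1: sand + silt + clay = 100%
Step 2: silt = 100 - sand - clay
Step 3: silt = 100 - 10 - 39
Step 4: silt = 51%

51


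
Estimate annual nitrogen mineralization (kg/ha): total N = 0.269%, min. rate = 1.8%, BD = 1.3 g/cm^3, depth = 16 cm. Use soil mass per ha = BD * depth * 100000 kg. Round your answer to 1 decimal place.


Step 1: Soil mass per ha = BD * depth * 100000 = 1.3 * 16 * 100000 = 2080000 kg
Step 2: Total N pool = soil mass * N%/100 = 2080000 * 0.269/100 = 5595.2 kg/ha
Step 3: N mineralized = N pool * rate%/100 = 5595.2 * 1.8/100 = 100.7 kg/ha/yr

100.7


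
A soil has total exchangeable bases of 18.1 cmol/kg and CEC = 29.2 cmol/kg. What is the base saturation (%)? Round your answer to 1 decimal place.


Step 1: BS = 100 * (sum of bases) / CEC
Step 2: BS = 100 * 18.1 / 29.2
Step 3: BS = 62.0%

62.0


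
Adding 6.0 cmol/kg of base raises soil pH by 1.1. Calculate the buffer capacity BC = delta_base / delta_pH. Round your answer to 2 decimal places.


Step 1: BC = change in base / change in pH
Step 2: BC = 6.0 / 1.1
Step 3: BC = 5.45 cmol/(kg*pH unit)

5.45


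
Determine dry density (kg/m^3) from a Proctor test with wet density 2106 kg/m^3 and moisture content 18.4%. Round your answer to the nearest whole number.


Step 1: Dry density = wet density / (1 + w/100)
Step 2: Dry density = 2106 / (1 + 18.4/100)
Step 3: Dry density = 2106 / 1.184
Step 4: Dry density = 1779 kg/m^3

1779


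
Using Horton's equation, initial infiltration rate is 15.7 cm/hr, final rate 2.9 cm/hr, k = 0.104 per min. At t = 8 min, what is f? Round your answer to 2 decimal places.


Step 1: f = fc + (f0 - fc) * exp(-k * t)
Step 2: exp(-0.104 * 8) = 0.435178
Step 3: f = 2.9 + (15.7 - 2.9) * 0.435178
Step 4: f = 2.9 + 12.8 * 0.435178
Step 5: f = 8.47 cm/hr

8.47


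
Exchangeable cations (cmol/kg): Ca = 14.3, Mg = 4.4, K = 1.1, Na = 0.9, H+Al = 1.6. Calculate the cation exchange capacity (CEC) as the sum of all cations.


Step 1: CEC = Ca + Mg + K + Na + (H+Al)
Step 2: CEC = 14.3 + 4.4 + 1.1 + 0.9 + 1.6
Step 3: CEC = 22.3 cmol/kg

22.3


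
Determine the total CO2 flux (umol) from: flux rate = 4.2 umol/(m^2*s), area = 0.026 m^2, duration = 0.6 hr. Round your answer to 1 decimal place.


Step 1: Convert time to seconds: 0.6 hr * 3600 = 2160.0 s
Step 2: Total = flux * area * time_s
Step 3: Total = 4.2 * 0.026 * 2160.0
Step 4: Total = 235.9 umol

235.9


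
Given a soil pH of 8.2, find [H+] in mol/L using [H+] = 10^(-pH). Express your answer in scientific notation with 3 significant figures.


Step 1: [H+] = 10^(-pH)
Step 2: [H+] = 10^(-8.2)
Step 3: [H+] = 6.31e-09 mol/L

6.31e-09


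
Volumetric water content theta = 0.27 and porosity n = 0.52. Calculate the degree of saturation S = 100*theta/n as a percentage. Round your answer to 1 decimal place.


Step 1: S = 100 * theta_v / n
Step 2: S = 100 * 0.27 / 0.52
Step 3: S = 51.9%

51.9


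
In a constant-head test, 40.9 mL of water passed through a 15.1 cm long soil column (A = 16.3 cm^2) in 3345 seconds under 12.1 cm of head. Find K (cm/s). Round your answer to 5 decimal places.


Step 1: K = Q * L / (A * t * h)
Step 2: Numerator = 40.9 * 15.1 = 617.59
Step 3: Denominator = 16.3 * 3345 * 12.1 = 659734.35
Step 4: K = 617.59 / 659734.35 = 0.00094 cm/s

0.00094


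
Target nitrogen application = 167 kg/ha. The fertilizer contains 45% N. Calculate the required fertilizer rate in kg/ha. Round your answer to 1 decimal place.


Step 1: Fertilizer rate = target N / (N content / 100)
Step 2: Rate = 167 / (45 / 100)
Step 3: Rate = 167 / 0.45
Step 4: Rate = 371.1 kg/ha

371.1


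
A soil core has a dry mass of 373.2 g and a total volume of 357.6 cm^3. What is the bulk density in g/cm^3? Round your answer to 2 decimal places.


Step 1: Identify the formula: BD = dry mass / volume
Step 2: Substitute values: BD = 373.2 / 357.6
Step 3: BD = 1.04 g/cm^3

1.04


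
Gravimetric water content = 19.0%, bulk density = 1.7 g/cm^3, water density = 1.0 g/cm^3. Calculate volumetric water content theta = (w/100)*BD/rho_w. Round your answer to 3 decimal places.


Step 1: theta = (w / 100) * BD / rho_w
Step 2: theta = (19.0 / 100) * 1.7 / 1.0
Step 3: theta = 0.19 * 1.7
Step 4: theta = 0.323

0.323


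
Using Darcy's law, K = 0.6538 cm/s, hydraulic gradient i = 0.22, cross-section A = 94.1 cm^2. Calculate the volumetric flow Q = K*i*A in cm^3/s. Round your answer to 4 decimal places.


Step 1: Apply Darcy's law: Q = K * i * A
Step 2: Q = 0.6538 * 0.22 * 94.1
Step 3: Q = 13.535 cm^3/s

13.535


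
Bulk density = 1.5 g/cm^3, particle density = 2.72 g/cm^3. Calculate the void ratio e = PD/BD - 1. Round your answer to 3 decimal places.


Step 1: e = PD / BD - 1
Step 2: e = 2.72 / 1.5 - 1
Step 3: e = 1.81333 - 1
Step 4: e = 0.813

0.813


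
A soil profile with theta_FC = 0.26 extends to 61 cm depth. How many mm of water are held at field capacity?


Step 1: Water (mm) = theta_FC * depth (cm) * 10
Step 2: Water = 0.26 * 61 * 10
Step 3: Water = 158.6 mm

158.6


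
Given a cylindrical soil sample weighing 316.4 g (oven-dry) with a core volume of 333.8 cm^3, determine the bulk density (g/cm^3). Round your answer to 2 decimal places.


Step 1: Identify the formula: BD = dry mass / volume
Step 2: Substitute values: BD = 316.4 / 333.8
Step 3: BD = 0.95 g/cm^3

0.95


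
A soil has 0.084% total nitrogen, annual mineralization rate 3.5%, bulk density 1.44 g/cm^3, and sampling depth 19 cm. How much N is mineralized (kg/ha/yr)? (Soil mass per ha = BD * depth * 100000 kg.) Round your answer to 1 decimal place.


Step 1: Soil mass per ha = BD * depth * 100000 = 1.44 * 19 * 100000 = 2736000 kg
Step 2: Total N pool = soil mass * N%/100 = 2736000 * 0.084/100 = 2298.24 kg/ha
Step 3: N mineralized = N pool * rate%/100 = 2298.24 * 3.5/100 = 80.4 kg/ha/yr

80.4


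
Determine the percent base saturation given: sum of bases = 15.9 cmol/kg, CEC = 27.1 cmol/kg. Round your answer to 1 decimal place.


Step 1: BS = 100 * (sum of bases) / CEC
Step 2: BS = 100 * 15.9 / 27.1
Step 3: BS = 58.7%

58.7


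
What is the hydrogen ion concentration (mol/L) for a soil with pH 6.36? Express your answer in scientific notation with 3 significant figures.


Step 1: [H+] = 10^(-pH)
Step 2: [H+] = 10^(-6.36)
Step 3: [H+] = 4.37e-07 mol/L

4.37e-07


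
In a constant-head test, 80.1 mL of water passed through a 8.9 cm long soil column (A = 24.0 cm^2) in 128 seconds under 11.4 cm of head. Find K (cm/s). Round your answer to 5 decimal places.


Step 1: K = Q * L / (A * t * h)
Step 2: Numerator = 80.1 * 8.9 = 712.89
Step 3: Denominator = 24.0 * 128 * 11.4 = 35020.8
Step 4: K = 712.89 / 35020.8 = 0.02036 cm/s

0.02036


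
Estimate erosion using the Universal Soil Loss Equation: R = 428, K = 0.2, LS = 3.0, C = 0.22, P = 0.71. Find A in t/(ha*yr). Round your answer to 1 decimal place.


Step 1: A = R * K * LS * C * P
Step 2: R * K = 428 * 0.2 = 85.6
Step 3: (R*K) * LS = 85.6 * 3.0 = 256.8
Step 4: * C * P = 256.8 * 0.22 * 0.71 = 40.1
Step 5: A = 40.1 t/(ha*yr)

40.1


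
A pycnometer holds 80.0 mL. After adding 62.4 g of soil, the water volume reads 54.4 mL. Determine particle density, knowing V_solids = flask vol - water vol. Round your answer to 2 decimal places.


Step 1: Volume of solids = flask volume - water volume with soil
Step 2: V_solids = 80.0 - 54.4 = 25.6 mL
Step 3: Particle density = mass / V_solids = 62.4 / 25.6 = 2.44 g/cm^3

2.44


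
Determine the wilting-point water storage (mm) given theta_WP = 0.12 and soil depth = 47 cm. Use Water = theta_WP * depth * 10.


Step 1: Water (mm) = theta_WP * depth * 10
Step 2: Water = 0.12 * 47 * 10
Step 3: Water = 56.4 mm

56.4


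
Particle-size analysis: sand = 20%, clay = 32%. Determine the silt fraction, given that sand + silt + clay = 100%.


Step 1: sand + silt + clay = 100%
Step 2: silt = 100 - sand - clay
Step 3: silt = 100 - 20 - 32
Step 4: silt = 48%

48


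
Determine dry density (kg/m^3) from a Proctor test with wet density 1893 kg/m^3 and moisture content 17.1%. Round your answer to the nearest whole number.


Step 1: Dry density = wet density / (1 + w/100)
Step 2: Dry density = 1893 / (1 + 17.1/100)
Step 3: Dry density = 1893 / 1.171
Step 4: Dry density = 1617 kg/m^3

1617


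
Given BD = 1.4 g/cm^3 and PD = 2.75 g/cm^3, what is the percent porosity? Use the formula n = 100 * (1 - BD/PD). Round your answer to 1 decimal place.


Step 1: Formula: n = 100 * (1 - BD / PD)
Step 2: n = 100 * (1 - 1.4 / 2.75)
Step 3: n = 100 * (1 - 0.50909)
Step 4: n = 49.1%

49.1


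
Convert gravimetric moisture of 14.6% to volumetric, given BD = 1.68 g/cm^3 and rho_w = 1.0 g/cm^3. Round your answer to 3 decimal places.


Step 1: theta = (w / 100) * BD / rho_w
Step 2: theta = (14.6 / 100) * 1.68 / 1.0
Step 3: theta = 0.146 * 1.68
Step 4: theta = 0.245

0.245


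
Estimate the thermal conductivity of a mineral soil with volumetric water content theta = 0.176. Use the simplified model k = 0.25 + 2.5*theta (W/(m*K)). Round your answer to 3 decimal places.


Step 1: k = 0.25 + 2.5 * theta
Step 2: k = 0.25 + 2.5 * 0.176
Step 3: k = 0.25 + 0.44
Step 4: k = 0.69 W/(m*K)

0.69


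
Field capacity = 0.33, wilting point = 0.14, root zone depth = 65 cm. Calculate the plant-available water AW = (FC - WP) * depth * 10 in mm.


Step 1: Available water = (FC - WP) * depth * 10
Step 2: AW = (0.33 - 0.14) * 65 * 10
Step 3: AW = 0.19 * 65 * 10
Step 4: AW = 123.5 mm

123.5


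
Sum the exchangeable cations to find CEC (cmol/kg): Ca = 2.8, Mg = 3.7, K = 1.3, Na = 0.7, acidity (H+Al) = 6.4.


Step 1: CEC = Ca + Mg + K + Na + (H+Al)
Step 2: CEC = 2.8 + 3.7 + 1.3 + 0.7 + 6.4
Step 3: CEC = 14.9 cmol/kg

14.9


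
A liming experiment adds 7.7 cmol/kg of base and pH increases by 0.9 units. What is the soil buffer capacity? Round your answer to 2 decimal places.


Step 1: BC = change in base / change in pH
Step 2: BC = 7.7 / 0.9
Step 3: BC = 8.56 cmol/(kg*pH unit)

8.56


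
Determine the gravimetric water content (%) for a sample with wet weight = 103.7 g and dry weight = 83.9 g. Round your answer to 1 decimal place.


Step 1: Water mass = wet - dry = 103.7 - 83.9 = 19.8 g
Step 2: w = 100 * water mass / dry mass
Step 3: w = 100 * 19.8 / 83.9 = 23.6%

23.6


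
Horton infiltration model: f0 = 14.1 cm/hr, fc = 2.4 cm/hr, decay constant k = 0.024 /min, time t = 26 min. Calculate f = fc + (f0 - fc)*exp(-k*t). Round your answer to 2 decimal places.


Step 1: f = fc + (f0 - fc) * exp(-k * t)
Step 2: exp(-0.024 * 26) = 0.535797
Step 3: f = 2.4 + (14.1 - 2.4) * 0.535797
Step 4: f = 2.4 + 11.7 * 0.535797
Step 5: f = 8.67 cm/hr

8.67


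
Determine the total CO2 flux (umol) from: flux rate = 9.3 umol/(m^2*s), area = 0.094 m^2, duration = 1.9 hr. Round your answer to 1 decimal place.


Step 1: Convert time to seconds: 1.9 hr * 3600 = 6840.0 s
Step 2: Total = flux * area * time_s
Step 3: Total = 9.3 * 0.094 * 6840.0
Step 4: Total = 5979.5 umol

5979.5


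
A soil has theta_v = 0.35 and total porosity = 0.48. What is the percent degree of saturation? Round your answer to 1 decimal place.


Step 1: S = 100 * theta_v / n
Step 2: S = 100 * 0.35 / 0.48
Step 3: S = 72.9%

72.9


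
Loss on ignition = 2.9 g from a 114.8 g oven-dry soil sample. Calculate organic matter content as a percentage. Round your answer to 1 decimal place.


Step 1: OM% = 100 * LOI / sample mass
Step 2: OM = 100 * 2.9 / 114.8
Step 3: OM = 2.5%

2.5


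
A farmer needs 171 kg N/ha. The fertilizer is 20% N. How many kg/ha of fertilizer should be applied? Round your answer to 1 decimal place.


Step 1: Fertilizer rate = target N / (N content / 100)
Step 2: Rate = 171 / (20 / 100)
Step 3: Rate = 171 / 0.2
Step 4: Rate = 855.0 kg/ha

855.0


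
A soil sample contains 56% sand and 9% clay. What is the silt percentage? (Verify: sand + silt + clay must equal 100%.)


Step 1: sand + silt + clay = 100%
Step 2: silt = 100 - sand - clay
Step 3: silt = 100 - 56 - 9
Step 4: silt = 35%

35


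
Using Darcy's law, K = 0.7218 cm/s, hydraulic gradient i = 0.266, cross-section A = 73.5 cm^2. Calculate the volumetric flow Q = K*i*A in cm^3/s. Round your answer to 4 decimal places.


Step 1: Apply Darcy's law: Q = K * i * A
Step 2: Q = 0.7218 * 0.266 * 73.5
Step 3: Q = 14.1119 cm^3/s

14.1119


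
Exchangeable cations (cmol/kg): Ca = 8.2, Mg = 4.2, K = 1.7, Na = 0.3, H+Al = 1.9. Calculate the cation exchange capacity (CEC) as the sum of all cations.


Step 1: CEC = Ca + Mg + K + Na + (H+Al)
Step 2: CEC = 8.2 + 4.2 + 1.7 + 0.3 + 1.9
Step 3: CEC = 16.3 cmol/kg

16.3


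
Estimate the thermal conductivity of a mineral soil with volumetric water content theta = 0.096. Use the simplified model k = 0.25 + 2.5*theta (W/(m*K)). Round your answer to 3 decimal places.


Step 1: k = 0.25 + 2.5 * theta
Step 2: k = 0.25 + 2.5 * 0.096
Step 3: k = 0.25 + 0.24
Step 4: k = 0.49 W/(m*K)

0.49


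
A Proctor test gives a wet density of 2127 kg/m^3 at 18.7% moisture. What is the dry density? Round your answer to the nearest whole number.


Step 1: Dry density = wet density / (1 + w/100)
Step 2: Dry density = 2127 / (1 + 18.7/100)
Step 3: Dry density = 2127 / 1.187
Step 4: Dry density = 1792 kg/m^3

1792


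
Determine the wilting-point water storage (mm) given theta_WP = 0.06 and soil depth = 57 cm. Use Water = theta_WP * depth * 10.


Step 1: Water (mm) = theta_WP * depth * 10
Step 2: Water = 0.06 * 57 * 10
Step 3: Water = 34.2 mm

34.2


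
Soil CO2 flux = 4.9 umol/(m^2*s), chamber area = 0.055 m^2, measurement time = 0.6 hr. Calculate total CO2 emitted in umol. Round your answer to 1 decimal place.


Step 1: Convert time to seconds: 0.6 hr * 3600 = 2160.0 s
Step 2: Total = flux * area * time_s
Step 3: Total = 4.9 * 0.055 * 2160.0
Step 4: Total = 582.1 umol

582.1


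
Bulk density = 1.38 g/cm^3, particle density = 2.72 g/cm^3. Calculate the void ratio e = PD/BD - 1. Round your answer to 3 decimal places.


Step 1: e = PD / BD - 1
Step 2: e = 2.72 / 1.38 - 1
Step 3: e = 1.97101 - 1
Step 4: e = 0.971

0.971


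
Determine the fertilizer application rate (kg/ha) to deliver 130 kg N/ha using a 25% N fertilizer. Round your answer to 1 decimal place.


Step 1: Fertilizer rate = target N / (N content / 100)
Step 2: Rate = 130 / (25 / 100)
Step 3: Rate = 130 / 0.25
Step 4: Rate = 520.0 kg/ha

520.0


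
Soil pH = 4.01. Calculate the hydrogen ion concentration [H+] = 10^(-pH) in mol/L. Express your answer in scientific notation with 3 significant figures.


Step 1: [H+] = 10^(-pH)
Step 2: [H+] = 10^(-4.01)
Step 3: [H+] = 9.77e-05 mol/L

9.77e-05


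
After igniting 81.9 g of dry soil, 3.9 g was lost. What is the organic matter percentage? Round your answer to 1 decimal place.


Step 1: OM% = 100 * LOI / sample mass
Step 2: OM = 100 * 3.9 / 81.9
Step 3: OM = 4.8%

4.8


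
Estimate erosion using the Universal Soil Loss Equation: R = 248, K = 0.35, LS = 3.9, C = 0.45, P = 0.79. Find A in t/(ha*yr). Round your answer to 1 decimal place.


Step 1: A = R * K * LS * C * P
Step 2: R * K = 248 * 0.35 = 86.8
Step 3: (R*K) * LS = 86.8 * 3.9 = 338.52
Step 4: * C * P = 338.52 * 0.45 * 0.79 = 120.3
Step 5: A = 120.3 t/(ha*yr)

120.3


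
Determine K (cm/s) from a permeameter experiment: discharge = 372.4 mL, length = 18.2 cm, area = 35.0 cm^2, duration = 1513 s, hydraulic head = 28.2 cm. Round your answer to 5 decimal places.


Step 1: K = Q * L / (A * t * h)
Step 2: Numerator = 372.4 * 18.2 = 6777.68
Step 3: Denominator = 35.0 * 1513 * 28.2 = 1493331.0
Step 4: K = 6777.68 / 1493331.0 = 0.00454 cm/s

0.00454


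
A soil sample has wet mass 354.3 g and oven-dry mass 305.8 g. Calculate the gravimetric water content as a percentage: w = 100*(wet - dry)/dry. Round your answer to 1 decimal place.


Step 1: Water mass = wet - dry = 354.3 - 305.8 = 48.5 g
Step 2: w = 100 * water mass / dry mass
Step 3: w = 100 * 48.5 / 305.8 = 15.9%

15.9


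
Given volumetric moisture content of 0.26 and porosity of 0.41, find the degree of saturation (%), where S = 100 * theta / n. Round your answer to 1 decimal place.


Step 1: S = 100 * theta_v / n
Step 2: S = 100 * 0.26 / 0.41
Step 3: S = 63.4%

63.4


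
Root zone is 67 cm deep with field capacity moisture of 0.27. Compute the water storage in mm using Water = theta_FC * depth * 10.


Step 1: Water (mm) = theta_FC * depth (cm) * 10
Step 2: Water = 0.27 * 67 * 10
Step 3: Water = 180.9 mm

180.9


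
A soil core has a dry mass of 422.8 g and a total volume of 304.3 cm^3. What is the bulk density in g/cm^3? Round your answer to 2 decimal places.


Step 1: Identify the formula: BD = dry mass / volume
Step 2: Substitute values: BD = 422.8 / 304.3
Step 3: BD = 1.39 g/cm^3

1.39


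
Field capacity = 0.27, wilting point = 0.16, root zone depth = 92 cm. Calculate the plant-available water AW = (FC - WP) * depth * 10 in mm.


Step 1: Available water = (FC - WP) * depth * 10
Step 2: AW = (0.27 - 0.16) * 92 * 10
Step 3: AW = 0.11 * 92 * 10
Step 4: AW = 101.2 mm

101.2


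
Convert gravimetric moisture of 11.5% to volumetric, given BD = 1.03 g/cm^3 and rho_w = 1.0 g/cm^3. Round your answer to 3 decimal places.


Step 1: theta = (w / 100) * BD / rho_w
Step 2: theta = (11.5 / 100) * 1.03 / 1.0
Step 3: theta = 0.115 * 1.03
Step 4: theta = 0.118

0.118


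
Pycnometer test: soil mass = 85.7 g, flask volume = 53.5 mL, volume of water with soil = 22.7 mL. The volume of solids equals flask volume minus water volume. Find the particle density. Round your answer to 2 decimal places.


Step 1: Volume of solids = flask volume - water volume with soil
Step 2: V_solids = 53.5 - 22.7 = 30.8 mL
Step 3: Particle density = mass / V_solids = 85.7 / 30.8 = 2.78 g/cm^3

2.78


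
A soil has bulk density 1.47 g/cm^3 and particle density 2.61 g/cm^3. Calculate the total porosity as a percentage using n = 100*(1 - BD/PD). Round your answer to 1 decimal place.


Step 1: Formula: n = 100 * (1 - BD / PD)
Step 2: n = 100 * (1 - 1.47 / 2.61)
Step 3: n = 100 * (1 - 0.56322)
Step 4: n = 43.7%

43.7


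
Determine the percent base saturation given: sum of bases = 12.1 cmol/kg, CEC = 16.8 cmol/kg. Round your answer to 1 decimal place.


Step 1: BS = 100 * (sum of bases) / CEC
Step 2: BS = 100 * 12.1 / 16.8
Step 3: BS = 72.0%

72.0


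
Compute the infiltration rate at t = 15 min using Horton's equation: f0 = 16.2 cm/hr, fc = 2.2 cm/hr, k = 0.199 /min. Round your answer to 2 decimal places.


Step 1: f = fc + (f0 - fc) * exp(-k * t)
Step 2: exp(-0.199 * 15) = 0.05054
Step 3: f = 2.2 + (16.2 - 2.2) * 0.05054
Step 4: f = 2.2 + 14.0 * 0.05054
Step 5: f = 2.91 cm/hr

2.91


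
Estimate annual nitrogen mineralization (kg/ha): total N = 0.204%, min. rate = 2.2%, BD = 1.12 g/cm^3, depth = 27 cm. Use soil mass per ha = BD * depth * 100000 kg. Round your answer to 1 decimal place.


Step 1: Soil mass per ha = BD * depth * 100000 = 1.12 * 27 * 100000 = 3024000 kg
Step 2: Total N pool = soil mass * N%/100 = 3024000 * 0.204/100 = 6168.96 kg/ha
Step 3: N mineralized = N pool * rate%/100 = 6168.96 * 2.2/100 = 135.7 kg/ha/yr

135.7


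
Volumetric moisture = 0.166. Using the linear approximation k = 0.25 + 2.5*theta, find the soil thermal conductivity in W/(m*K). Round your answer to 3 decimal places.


Step 1: k = 0.25 + 2.5 * theta
Step 2: k = 0.25 + 2.5 * 0.166
Step 3: k = 0.25 + 0.415
Step 4: k = 0.665 W/(m*K)

0.665


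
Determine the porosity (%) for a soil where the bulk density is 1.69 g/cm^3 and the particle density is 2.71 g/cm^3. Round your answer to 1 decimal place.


Step 1: Formula: n = 100 * (1 - BD / PD)
Step 2: n = 100 * (1 - 1.69 / 2.71)
Step 3: n = 100 * (1 - 0.62362)
Step 4: n = 37.6%

37.6


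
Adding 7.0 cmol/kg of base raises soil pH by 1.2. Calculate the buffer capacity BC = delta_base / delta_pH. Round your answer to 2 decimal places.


Step 1: BC = change in base / change in pH
Step 2: BC = 7.0 / 1.2
Step 3: BC = 5.83 cmol/(kg*pH unit)

5.83


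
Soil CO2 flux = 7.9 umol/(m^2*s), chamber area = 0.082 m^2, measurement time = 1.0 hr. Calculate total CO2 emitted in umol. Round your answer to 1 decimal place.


Step 1: Convert time to seconds: 1.0 hr * 3600 = 3600.0 s
Step 2: Total = flux * area * time_s
Step 3: Total = 7.9 * 0.082 * 3600.0
Step 4: Total = 2332.1 umol

2332.1


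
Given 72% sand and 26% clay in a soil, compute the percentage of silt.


Step 1: sand + silt + clay = 100%
Step 2: silt = 100 - sand - clay
Step 3: silt = 100 - 72 - 26
Step 4: silt = 2%

2


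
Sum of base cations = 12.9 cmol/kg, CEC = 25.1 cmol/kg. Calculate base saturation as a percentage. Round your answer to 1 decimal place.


Step 1: BS = 100 * (sum of bases) / CEC
Step 2: BS = 100 * 12.9 / 25.1
Step 3: BS = 51.4%

51.4


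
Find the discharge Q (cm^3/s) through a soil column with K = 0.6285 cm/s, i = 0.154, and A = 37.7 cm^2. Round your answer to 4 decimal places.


Step 1: Apply Darcy's law: Q = K * i * A
Step 2: Q = 0.6285 * 0.154 * 37.7
Step 3: Q = 3.6489 cm^3/s

3.6489


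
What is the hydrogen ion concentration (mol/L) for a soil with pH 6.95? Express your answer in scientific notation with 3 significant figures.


Step 1: [H+] = 10^(-pH)
Step 2: [H+] = 10^(-6.95)
Step 3: [H+] = 1.12e-07 mol/L

1.12e-07


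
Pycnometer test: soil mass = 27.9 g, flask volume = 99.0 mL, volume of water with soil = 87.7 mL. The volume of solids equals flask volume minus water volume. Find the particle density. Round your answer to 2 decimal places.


Step 1: Volume of solids = flask volume - water volume with soil
Step 2: V_solids = 99.0 - 87.7 = 11.3 mL
Step 3: Particle density = mass / V_solids = 27.9 / 11.3 = 2.47 g/cm^3

2.47


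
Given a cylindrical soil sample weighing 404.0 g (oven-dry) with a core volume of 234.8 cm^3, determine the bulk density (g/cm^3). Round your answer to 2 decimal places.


Step 1: Identify the formula: BD = dry mass / volume
Step 2: Substitute values: BD = 404.0 / 234.8
Step 3: BD = 1.72 g/cm^3

1.72


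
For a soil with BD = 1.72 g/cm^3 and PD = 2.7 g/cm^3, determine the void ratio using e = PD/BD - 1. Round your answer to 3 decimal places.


Step 1: e = PD / BD - 1
Step 2: e = 2.7 / 1.72 - 1
Step 3: e = 1.56977 - 1
Step 4: e = 0.57

0.57


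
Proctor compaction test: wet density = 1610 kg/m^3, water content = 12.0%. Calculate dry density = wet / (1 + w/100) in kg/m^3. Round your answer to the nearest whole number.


Step 1: Dry density = wet density / (1 + w/100)
Step 2: Dry density = 1610 / (1 + 12.0/100)
Step 3: Dry density = 1610 / 1.12
Step 4: Dry density = 1438 kg/m^3

1438


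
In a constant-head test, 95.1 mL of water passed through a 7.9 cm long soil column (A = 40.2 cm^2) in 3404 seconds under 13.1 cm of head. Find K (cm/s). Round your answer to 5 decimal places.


Step 1: K = Q * L / (A * t * h)
Step 2: Numerator = 95.1 * 7.9 = 751.29
Step 3: Denominator = 40.2 * 3404 * 13.1 = 1792614.48
Step 4: K = 751.29 / 1792614.48 = 0.00042 cm/s

0.00042


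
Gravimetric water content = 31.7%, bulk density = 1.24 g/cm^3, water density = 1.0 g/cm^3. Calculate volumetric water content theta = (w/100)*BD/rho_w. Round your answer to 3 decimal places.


Step 1: theta = (w / 100) * BD / rho_w
Step 2: theta = (31.7 / 100) * 1.24 / 1.0
Step 3: theta = 0.317 * 1.24
Step 4: theta = 0.393

0.393


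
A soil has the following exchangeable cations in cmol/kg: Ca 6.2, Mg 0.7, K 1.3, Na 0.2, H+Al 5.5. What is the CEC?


Step 1: CEC = Ca + Mg + K + Na + (H+Al)
Step 2: CEC = 6.2 + 0.7 + 1.3 + 0.2 + 5.5
Step 3: CEC = 13.9 cmol/kg

13.9


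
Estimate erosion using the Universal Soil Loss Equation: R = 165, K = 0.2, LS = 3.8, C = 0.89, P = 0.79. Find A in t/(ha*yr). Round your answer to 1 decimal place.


Step 1: A = R * K * LS * C * P
Step 2: R * K = 165 * 0.2 = 33.0
Step 3: (R*K) * LS = 33.0 * 3.8 = 125.4
Step 4: * C * P = 125.4 * 0.89 * 0.79 = 88.2
Step 5: A = 88.2 t/(ha*yr)

88.2


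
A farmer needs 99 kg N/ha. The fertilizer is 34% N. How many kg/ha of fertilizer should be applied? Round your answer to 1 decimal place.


Step 1: Fertilizer rate = target N / (N content / 100)
Step 2: Rate = 99 / (34 / 100)
Step 3: Rate = 99 / 0.34
Step 4: Rate = 291.2 kg/ha

291.2


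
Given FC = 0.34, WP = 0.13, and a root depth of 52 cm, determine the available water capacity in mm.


Step 1: Available water = (FC - WP) * depth * 10
Step 2: AW = (0.34 - 0.13) * 52 * 10
Step 3: AW = 0.21 * 52 * 10
Step 4: AW = 109.2 mm

109.2


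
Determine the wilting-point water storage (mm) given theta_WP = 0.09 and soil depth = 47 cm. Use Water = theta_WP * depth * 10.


Step 1: Water (mm) = theta_WP * depth * 10
Step 2: Water = 0.09 * 47 * 10
Step 3: Water = 42.3 mm

42.3


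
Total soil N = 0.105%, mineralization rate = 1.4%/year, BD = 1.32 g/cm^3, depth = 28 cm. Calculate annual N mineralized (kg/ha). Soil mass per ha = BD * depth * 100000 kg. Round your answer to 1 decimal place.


Step 1: Soil mass per ha = BD * depth * 100000 = 1.32 * 28 * 100000 = 3696000 kg
Step 2: Total N pool = soil mass * N%/100 = 3696000 * 0.105/100 = 3880.8 kg/ha
Step 3: N mineralized = N pool * rate%/100 = 3880.8 * 1.4/100 = 54.3 kg/ha/yr

54.3


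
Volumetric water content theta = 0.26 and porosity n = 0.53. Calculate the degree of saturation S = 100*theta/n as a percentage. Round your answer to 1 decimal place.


Step 1: S = 100 * theta_v / n
Step 2: S = 100 * 0.26 / 0.53
Step 3: S = 49.1%

49.1


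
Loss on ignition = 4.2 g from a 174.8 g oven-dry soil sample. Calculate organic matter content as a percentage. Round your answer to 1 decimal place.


Step 1: OM% = 100 * LOI / sample mass
Step 2: OM = 100 * 4.2 / 174.8
Step 3: OM = 2.4%

2.4


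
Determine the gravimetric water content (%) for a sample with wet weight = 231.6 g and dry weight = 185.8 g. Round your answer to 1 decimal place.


Step 1: Water mass = wet - dry = 231.6 - 185.8 = 45.8 g
Step 2: w = 100 * water mass / dry mass
Step 3: w = 100 * 45.8 / 185.8 = 24.7%

24.7


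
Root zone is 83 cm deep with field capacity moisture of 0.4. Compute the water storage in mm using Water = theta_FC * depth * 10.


Step 1: Water (mm) = theta_FC * depth (cm) * 10
Step 2: Water = 0.4 * 83 * 10
Step 3: Water = 332.0 mm

332.0


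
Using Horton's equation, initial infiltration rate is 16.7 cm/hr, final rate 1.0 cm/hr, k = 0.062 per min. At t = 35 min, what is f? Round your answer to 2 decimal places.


Step 1: f = fc + (f0 - fc) * exp(-k * t)
Step 2: exp(-0.062 * 35) = 0.114178
Step 3: f = 1.0 + (16.7 - 1.0) * 0.114178
Step 4: f = 1.0 + 15.7 * 0.114178
Step 5: f = 2.79 cm/hr

2.79


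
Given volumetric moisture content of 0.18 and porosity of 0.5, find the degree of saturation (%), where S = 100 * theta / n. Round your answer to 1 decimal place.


Step 1: S = 100 * theta_v / n
Step 2: S = 100 * 0.18 / 0.5
Step 3: S = 36.0%

36.0


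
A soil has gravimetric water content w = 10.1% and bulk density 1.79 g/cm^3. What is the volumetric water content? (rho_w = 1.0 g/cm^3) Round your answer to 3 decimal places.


Step 1: theta = (w / 100) * BD / rho_w
Step 2: theta = (10.1 / 100) * 1.79 / 1.0
Step 3: theta = 0.101 * 1.79
Step 4: theta = 0.181

0.181


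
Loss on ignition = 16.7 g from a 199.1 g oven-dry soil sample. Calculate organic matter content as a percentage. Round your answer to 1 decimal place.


Step 1: OM% = 100 * LOI / sample mass
Step 2: OM = 100 * 16.7 / 199.1
Step 3: OM = 8.4%

8.4


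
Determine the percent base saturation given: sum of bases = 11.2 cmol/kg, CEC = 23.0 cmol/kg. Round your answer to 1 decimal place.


Step 1: BS = 100 * (sum of bases) / CEC
Step 2: BS = 100 * 11.2 / 23.0
Step 3: BS = 48.7%

48.7


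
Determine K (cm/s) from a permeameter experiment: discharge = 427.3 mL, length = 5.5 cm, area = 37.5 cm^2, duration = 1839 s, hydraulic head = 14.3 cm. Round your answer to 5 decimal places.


Step 1: K = Q * L / (A * t * h)
Step 2: Numerator = 427.3 * 5.5 = 2350.15
Step 3: Denominator = 37.5 * 1839 * 14.3 = 986163.75
Step 4: K = 2350.15 / 986163.75 = 0.00238 cm/s

0.00238


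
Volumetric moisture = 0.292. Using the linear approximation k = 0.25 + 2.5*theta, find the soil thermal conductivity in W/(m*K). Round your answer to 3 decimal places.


Step 1: k = 0.25 + 2.5 * theta
Step 2: k = 0.25 + 2.5 * 0.292
Step 3: k = 0.25 + 0.73
Step 4: k = 0.98 W/(m*K)

0.98


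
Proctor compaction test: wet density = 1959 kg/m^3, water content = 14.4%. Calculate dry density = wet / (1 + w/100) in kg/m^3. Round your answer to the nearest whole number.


Step 1: Dry density = wet density / (1 + w/100)
Step 2: Dry density = 1959 / (1 + 14.4/100)
Step 3: Dry density = 1959 / 1.144
Step 4: Dry density = 1712 kg/m^3

1712


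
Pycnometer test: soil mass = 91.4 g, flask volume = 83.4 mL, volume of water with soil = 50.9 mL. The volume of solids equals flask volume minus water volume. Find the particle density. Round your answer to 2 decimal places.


Step 1: Volume of solids = flask volume - water volume with soil
Step 2: V_solids = 83.4 - 50.9 = 32.5 mL
Step 3: Particle density = mass / V_solids = 91.4 / 32.5 = 2.81 g/cm^3

2.81


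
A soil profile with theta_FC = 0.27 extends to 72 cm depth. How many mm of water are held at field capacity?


Step 1: Water (mm) = theta_FC * depth (cm) * 10
Step 2: Water = 0.27 * 72 * 10
Step 3: Water = 194.4 mm

194.4


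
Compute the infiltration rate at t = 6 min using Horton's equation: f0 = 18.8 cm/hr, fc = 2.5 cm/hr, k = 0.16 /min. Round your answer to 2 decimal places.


Step 1: f = fc + (f0 - fc) * exp(-k * t)
Step 2: exp(-0.16 * 6) = 0.382893
Step 3: f = 2.5 + (18.8 - 2.5) * 0.382893
Step 4: f = 2.5 + 16.3 * 0.382893
Step 5: f = 8.74 cm/hr

8.74


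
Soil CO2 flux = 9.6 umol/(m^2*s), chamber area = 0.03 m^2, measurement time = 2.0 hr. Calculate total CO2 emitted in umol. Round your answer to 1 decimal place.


Step 1: Convert time to seconds: 2.0 hr * 3600 = 7200.0 s
Step 2: Total = flux * area * time_s
Step 3: Total = 9.6 * 0.03 * 7200.0
Step 4: Total = 2073.6 umol

2073.6


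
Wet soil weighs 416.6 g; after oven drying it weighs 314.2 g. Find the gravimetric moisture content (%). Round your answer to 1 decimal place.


Step 1: Water mass = wet - dry = 416.6 - 314.2 = 102.4 g
Step 2: w = 100 * water mass / dry mass
Step 3: w = 100 * 102.4 / 314.2 = 32.6%

32.6


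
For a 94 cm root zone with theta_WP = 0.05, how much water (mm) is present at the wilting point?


Step 1: Water (mm) = theta_WP * depth * 10
Step 2: Water = 0.05 * 94 * 10
Step 3: Water = 47.0 mm

47.0


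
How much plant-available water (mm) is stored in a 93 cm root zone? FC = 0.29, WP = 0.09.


Step 1: Available water = (FC - WP) * depth * 10
Step 2: AW = (0.29 - 0.09) * 93 * 10
Step 3: AW = 0.2 * 93 * 10
Step 4: AW = 186.0 mm

186.0


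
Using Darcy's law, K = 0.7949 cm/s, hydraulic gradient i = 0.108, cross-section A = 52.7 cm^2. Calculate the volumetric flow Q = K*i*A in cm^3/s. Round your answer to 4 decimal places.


Step 1: Apply Darcy's law: Q = K * i * A
Step 2: Q = 0.7949 * 0.108 * 52.7
Step 3: Q = 4.5243 cm^3/s

4.5243


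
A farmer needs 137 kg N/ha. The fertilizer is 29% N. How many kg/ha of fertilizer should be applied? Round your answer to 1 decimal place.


Step 1: Fertilizer rate = target N / (N content / 100)
Step 2: Rate = 137 / (29 / 100)
Step 3: Rate = 137 / 0.29
Step 4: Rate = 472.4 kg/ha

472.4


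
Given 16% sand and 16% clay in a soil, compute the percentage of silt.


Step 1: sand + silt + clay = 100%
Step 2: silt = 100 - sand - clay
Step 3: silt = 100 - 16 - 16
Step 4: silt = 68%

68


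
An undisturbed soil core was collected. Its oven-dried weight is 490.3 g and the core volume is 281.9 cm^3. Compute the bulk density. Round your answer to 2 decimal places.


Step 1: Identify the formula: BD = dry mass / volume
Step 2: Substitute values: BD = 490.3 / 281.9
Step 3: BD = 1.74 g/cm^3

1.74


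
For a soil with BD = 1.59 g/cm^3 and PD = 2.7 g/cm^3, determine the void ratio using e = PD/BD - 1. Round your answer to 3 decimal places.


Step 1: e = PD / BD - 1
Step 2: e = 2.7 / 1.59 - 1
Step 3: e = 1.69811 - 1
Step 4: e = 0.698

0.698


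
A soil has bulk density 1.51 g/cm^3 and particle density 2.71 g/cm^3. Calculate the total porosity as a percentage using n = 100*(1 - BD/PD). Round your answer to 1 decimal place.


Step 1: Formula: n = 100 * (1 - BD / PD)
Step 2: n = 100 * (1 - 1.51 / 2.71)
Step 3: n = 100 * (1 - 0.5572)
Step 4: n = 44.3%

44.3


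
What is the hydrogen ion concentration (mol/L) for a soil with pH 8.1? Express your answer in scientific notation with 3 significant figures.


Step 1: [H+] = 10^(-pH)
Step 2: [H+] = 10^(-8.1)
Step 3: [H+] = 7.94e-09 mol/L

7.94e-09


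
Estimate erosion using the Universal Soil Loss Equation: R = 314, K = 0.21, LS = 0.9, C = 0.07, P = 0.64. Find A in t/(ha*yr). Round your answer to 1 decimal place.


Step 1: A = R * K * LS * C * P
Step 2: R * K = 314 * 0.21 = 65.94
Step 3: (R*K) * LS = 65.94 * 0.9 = 59.346
Step 4: * C * P = 59.346 * 0.07 * 0.64 = 2.7
Step 5: A = 2.7 t/(ha*yr)

2.7


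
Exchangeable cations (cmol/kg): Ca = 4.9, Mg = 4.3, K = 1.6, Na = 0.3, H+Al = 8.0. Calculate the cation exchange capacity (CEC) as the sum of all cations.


Step 1: CEC = Ca + Mg + K + Na + (H+Al)
Step 2: CEC = 4.9 + 4.3 + 1.6 + 0.3 + 8.0
Step 3: CEC = 19.1 cmol/kg

19.1


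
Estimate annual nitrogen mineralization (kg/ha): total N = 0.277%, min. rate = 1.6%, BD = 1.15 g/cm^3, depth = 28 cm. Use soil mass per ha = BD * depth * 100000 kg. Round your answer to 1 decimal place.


Step 1: Soil mass per ha = BD * depth * 100000 = 1.15 * 28 * 100000 = 3220000 kg
Step 2: Total N pool = soil mass * N%/100 = 3220000 * 0.277/100 = 8919.4 kg/ha
Step 3: N mineralized = N pool * rate%/100 = 8919.4 * 1.6/100 = 142.7 kg/ha/yr

142.7


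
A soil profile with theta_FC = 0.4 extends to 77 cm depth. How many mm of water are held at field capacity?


Step 1: Water (mm) = theta_FC * depth (cm) * 10
Step 2: Water = 0.4 * 77 * 10
Step 3: Water = 308.0 mm

308.0


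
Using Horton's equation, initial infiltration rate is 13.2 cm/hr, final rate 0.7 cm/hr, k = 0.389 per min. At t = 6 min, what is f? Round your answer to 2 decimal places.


Step 1: f = fc + (f0 - fc) * exp(-k * t)
Step 2: exp(-0.389 * 6) = 0.096907
Step 3: f = 0.7 + (13.2 - 0.7) * 0.096907
Step 4: f = 0.7 + 12.5 * 0.096907
Step 5: f = 1.91 cm/hr

1.91


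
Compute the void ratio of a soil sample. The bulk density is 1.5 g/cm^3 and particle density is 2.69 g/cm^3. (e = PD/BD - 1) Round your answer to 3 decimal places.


Step 1: e = PD / BD - 1
Step 2: e = 2.69 / 1.5 - 1
Step 3: e = 1.79333 - 1
Step 4: e = 0.793

0.793
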